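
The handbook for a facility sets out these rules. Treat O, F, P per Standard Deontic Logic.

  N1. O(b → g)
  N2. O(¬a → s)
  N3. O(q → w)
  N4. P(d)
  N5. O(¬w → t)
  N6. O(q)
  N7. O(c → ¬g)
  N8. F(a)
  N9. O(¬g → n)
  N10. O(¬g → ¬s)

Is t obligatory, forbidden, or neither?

Neither

Premise 5 is O(¬w → t), but O(¬w) is not derivable from the premises, so it does not yield O(t).
No premise or chain of K-axiom applications forces O(t), and none forces O(¬t). So t is neither obligatory nor forbidden under these norms.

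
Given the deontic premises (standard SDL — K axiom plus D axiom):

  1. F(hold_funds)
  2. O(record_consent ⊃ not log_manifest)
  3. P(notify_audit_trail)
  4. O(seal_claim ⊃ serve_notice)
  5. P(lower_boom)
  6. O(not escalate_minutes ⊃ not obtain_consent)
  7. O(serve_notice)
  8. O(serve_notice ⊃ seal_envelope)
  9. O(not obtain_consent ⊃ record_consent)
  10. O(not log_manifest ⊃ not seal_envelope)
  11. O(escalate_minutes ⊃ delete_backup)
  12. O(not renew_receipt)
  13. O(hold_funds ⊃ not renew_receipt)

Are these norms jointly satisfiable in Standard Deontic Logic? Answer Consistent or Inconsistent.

Consistent

Premise 13 is O(hold_funds ⊃ not renew_receipt); even if O(not renew_receipt) held, inferring O(hold_funds) would be affirming the consequent — invalid.
So O(hold_funds) is not derivable, and the apparent clash with O(not hold_funds) does not arise.
A world satisfying every obligation exists (e.g. delete_backup=true, escalate_minutes=true, hold_funds=false, log_manifest=true, lower_boom=false, notify_audit_trail=false, obtain_consent=true, record_consent=false, renew_receipt=false, seal_claim=false, seal_envelope=true, serve_notice=true); no atom is both obligatory and forbidden, so the set is consistent.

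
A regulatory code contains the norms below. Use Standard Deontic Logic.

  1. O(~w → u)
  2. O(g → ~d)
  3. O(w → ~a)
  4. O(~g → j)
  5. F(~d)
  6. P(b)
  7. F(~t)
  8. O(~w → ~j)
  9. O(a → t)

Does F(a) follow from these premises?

Premise 5 is F(~d), i.e. O(d).
Premise 2, O(g → ~d), contraposes to O(d → ~g); with O(d) we get O(~g).
Applying K to premise 4 (O(~g → j)) and O(~g) yields O(j).
The contrapositive of premise 8 (O(~w → ~j)) is O(j → w), and O(j) is already established, so O(w).
Applying K to premise 3 (O(w → ~a)) and O(w) yields O(~a).
Premises 1, 6, 7, 9 do not contribute to this derivation.
So O(~a) holds, i.e. F(a). The claim follows.

Yes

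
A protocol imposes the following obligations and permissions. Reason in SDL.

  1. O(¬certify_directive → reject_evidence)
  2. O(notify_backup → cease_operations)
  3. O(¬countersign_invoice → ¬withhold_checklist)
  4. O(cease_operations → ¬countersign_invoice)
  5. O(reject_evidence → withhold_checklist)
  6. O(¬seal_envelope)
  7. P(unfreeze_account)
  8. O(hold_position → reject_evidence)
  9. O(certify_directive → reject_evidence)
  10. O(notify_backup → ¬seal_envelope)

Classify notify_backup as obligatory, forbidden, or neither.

Forbidden

Premises 1 and 9 are O(¬certify_directive → reject_evidence) and O(certify_directive → reject_evidence); every ideal world satisfies ¬certify_directive or certify_directive, so in either case reject_evidence holds — hence O(reject_evidence).
Applying K to premise 5 (O(reject_evidence → withhold_checklist)) and O(reject_evidence) yields O(withhold_checklist).
Premise 3, O(¬countersign_invoice → ¬withhold_checklist), contraposes to O(withhold_checklist → countersign_invoice); with O(withhold_checklist) we get O(countersign_invoice).
Premise 4 is O(cease_operations → ¬countersign_invoice); contrapositively O(countersign_invoice → ¬cease_operations). Since O(countersign_invoice) holds, K gives O(¬cease_operations).
The contrapositive of premise 2 (O(notify_backup → cease_operations)) is O(¬cease_operations → ¬notify_backup), and O(¬cease_operations) is already established, so O(¬notify_backup).
Premises 6, 7, 8, 10 do not contribute to this derivation.
Thus O(¬notify_backup), which is F(notify_backup): notify_backup is forbidden.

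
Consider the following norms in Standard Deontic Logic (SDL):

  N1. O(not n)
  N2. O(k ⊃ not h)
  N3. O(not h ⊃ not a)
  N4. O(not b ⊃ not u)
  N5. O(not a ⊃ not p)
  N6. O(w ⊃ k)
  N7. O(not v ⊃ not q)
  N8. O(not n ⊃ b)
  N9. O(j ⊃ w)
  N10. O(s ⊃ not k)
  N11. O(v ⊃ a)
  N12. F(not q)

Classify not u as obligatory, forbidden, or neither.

Premise 4 is O(not b ⊃ not u), but O(not b) is not derivable from the premises, so it does not yield O(not u).
No premise or chain of K-axiom applications forces O(not u), and none forces O(u). So not u is neither obligatory nor forbidden under these norms.

Neither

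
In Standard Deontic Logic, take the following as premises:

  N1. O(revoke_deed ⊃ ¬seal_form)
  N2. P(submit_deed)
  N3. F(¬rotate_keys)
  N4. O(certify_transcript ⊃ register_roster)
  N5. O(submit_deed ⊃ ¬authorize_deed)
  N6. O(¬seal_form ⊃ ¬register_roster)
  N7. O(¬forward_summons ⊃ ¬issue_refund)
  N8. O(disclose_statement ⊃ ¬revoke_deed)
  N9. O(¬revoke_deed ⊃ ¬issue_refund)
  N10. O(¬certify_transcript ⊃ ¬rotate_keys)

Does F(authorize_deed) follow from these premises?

No

Premise 5 is O(submit_deed ⊃ ¬authorize_deed), but O(submit_deed) is not derivable from the premises (the permission P(submit_deed) asserts only ¬O(¬submit_deed), not O(submit_deed)), so it does not yield O(¬authorize_deed).
No other premise forces O(¬authorize_deed). An ideal world satisfying every premise can still have authorize_deed true, so F(authorize_deed) is not derivable.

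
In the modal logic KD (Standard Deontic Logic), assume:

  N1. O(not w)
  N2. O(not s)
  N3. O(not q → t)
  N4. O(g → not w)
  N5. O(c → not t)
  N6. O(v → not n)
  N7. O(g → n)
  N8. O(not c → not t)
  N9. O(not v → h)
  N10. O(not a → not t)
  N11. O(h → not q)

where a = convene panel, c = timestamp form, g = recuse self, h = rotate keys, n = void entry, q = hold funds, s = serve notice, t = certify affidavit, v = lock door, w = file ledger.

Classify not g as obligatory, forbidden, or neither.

By case analysis on not c: premise 8 gives O(not c → not t) and premise 5 gives O(c → not t), so O(not t) either way.
Premise 3, O(not q → t), contraposes to O(not t → q); with O(not t) we get O(q).
Premise 11, O(h → not q), contraposes to O(q → not h); with O(q) we get O(not h).
Premise 9 is O(not v → h); contrapositively O(not h → v). Since O(not h) holds, K gives O(v).
From O(v) and premise 6, O(v → not n), we obtain O(not n).
Premise 7, O(g → n), contraposes to O(not n → not g); with O(not n) we get O(not g).
Premises 1, 2, 4, 10 do not contribute to this derivation.
Hence not g is obligatory.

Obligatory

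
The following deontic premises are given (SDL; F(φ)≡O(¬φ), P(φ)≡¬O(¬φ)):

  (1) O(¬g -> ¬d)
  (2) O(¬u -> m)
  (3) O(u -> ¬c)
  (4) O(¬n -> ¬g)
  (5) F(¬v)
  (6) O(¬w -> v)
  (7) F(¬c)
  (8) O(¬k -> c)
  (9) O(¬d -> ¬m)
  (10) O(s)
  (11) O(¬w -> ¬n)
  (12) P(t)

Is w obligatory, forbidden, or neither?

Obligatory

F(¬c) at premise 7 means O(c).
The contrapositive of premise 3 (O(u -> ¬c)) is O(c -> ¬u), and O(c) is already established, so O(¬u).
Premise 2 is O(¬u -> m); since O(¬u), deontic closure gives O(m).
The contrapositive of premise 9 (O(¬d -> ¬m)) is O(m -> d), and O(m) is already established, so O(d).
Premise 1 is O(¬g -> ¬d); contrapositively O(d -> g). Since O(d) holds, K gives O(g).
Premise 4 is O(¬n -> ¬g); contrapositively O(g -> n). Since O(g) holds, K gives O(n).
Premise 11, O(¬w -> ¬n), contraposes to O(n -> w); with O(n) we get O(w).
Premises 5, 6, 8, 10, 12 do not contribute to this derivation.
Hence w is obligatory.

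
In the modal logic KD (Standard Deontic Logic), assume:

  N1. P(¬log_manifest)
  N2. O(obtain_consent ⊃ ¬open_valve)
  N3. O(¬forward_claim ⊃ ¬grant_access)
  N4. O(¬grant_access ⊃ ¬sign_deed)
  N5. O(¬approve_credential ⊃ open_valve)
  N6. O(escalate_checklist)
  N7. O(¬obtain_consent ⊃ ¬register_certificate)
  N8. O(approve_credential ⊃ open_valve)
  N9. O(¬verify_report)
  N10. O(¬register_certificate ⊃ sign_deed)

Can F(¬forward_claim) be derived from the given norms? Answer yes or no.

Yes

Premises 8 and 5 cover both cases: O(approve_credential ⊃ open_valve) and O(¬approve_credential ⊃ open_valve). Since approve_credential ∨ ¬approve_credential is a tautology, O(open_valve) follows.
The contrapositive of premise 2 (O(obtain_consent ⊃ ¬open_valve)) is O(open_valve ⊃ ¬obtain_consent), and O(open_valve) is already established, so O(¬obtain_consent).
With premise 7, O(¬obtain_consent ⊃ ¬register_certificate), the K-axiom yields O(¬register_certificate).
Premise 10 is O(¬register_certificate ⊃ sign_deed); since O(¬register_certificate), deontic closure gives O(sign_deed).
The contrapositive of premise 4 (O(¬grant_access ⊃ ¬sign_deed)) is O(sign_deed ⊃ grant_access), and O(sign_deed) is already established, so O(grant_access).
Premise 3, O(¬forward_claim ⊃ ¬grant_access), contraposes to O(grant_access ⊃ forward_claim); with O(grant_access) we get O(forward_claim).
Premises 1, 6, 9 do not contribute to this derivation.
So O(forward_claim) holds, i.e. F(¬forward_claim). The claim follows.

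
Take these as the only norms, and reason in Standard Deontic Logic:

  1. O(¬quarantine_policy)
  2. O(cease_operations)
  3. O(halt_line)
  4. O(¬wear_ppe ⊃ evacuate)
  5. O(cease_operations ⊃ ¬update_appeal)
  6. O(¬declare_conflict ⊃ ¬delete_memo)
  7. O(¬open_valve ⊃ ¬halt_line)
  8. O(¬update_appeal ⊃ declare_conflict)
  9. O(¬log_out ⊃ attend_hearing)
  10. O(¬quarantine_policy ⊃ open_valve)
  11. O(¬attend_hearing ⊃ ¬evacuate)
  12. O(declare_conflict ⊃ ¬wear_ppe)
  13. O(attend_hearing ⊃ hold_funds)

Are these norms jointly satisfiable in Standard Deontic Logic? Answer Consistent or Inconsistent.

Consistent

Premise 7 is O(¬open_valve ⊃ ¬halt_line), but O(¬open_valve) is not derivable from the premises, so it does not yield O(¬halt_line).
So O(¬halt_line) is not derivable, and the apparent clash with O(halt_line) does not arise.
A world satisfying every obligation exists (e.g. attend_hearing=true, cease_operations=true, declare_conflict=true, delete_memo=false, evacuate=true, halt_line=true, hold_funds=true, log_out=false, open_valve=true, quarantine_policy=false, update_appeal=false, wear_ppe=false); no atom is both obligatory and forbidden, so the set is consistent.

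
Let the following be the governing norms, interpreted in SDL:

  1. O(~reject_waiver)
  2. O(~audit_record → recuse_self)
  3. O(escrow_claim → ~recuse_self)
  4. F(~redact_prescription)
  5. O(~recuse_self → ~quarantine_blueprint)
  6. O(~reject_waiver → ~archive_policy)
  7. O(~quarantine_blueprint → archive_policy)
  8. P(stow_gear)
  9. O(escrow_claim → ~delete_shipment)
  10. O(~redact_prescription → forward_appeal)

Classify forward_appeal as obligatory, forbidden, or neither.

Neither

Premise 10 is O(~redact_prescription → forward_appeal), but O(~redact_prescription) is not derivable from the premises, so it does not yield O(forward_appeal).
No premise or chain of K-axiom applications forces O(forward_appeal), and none forces O(~forward_appeal). So forward_appeal is neither obligatory nor forbidden under these norms.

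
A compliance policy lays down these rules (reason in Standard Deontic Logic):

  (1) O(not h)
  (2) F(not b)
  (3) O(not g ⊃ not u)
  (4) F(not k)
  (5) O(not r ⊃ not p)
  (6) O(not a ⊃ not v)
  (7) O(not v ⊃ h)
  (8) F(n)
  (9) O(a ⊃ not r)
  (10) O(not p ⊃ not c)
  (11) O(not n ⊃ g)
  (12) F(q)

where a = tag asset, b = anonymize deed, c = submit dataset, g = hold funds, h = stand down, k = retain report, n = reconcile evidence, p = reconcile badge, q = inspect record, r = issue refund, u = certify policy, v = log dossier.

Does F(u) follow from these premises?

Premise 3 is O(not g ⊃ not u), but O(not g) is not derivable from the premises, so it does not yield O(not u).
No other premise forces O(not u). An ideal world satisfying every premise can still have u true, so F(u) is not derivable.

No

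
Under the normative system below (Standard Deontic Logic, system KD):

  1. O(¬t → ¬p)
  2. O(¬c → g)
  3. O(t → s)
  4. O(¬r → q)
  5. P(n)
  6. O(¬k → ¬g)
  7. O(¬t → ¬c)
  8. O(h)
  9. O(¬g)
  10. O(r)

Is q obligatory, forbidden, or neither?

Premise 4 is O(¬r → q), but O(¬r) is not derivable from the premises, so it does not yield O(q).
No premise or chain of K-axiom applications forces O(q), and none forces O(¬q). So q is neither obligatory nor forbidden under these norms.

Neither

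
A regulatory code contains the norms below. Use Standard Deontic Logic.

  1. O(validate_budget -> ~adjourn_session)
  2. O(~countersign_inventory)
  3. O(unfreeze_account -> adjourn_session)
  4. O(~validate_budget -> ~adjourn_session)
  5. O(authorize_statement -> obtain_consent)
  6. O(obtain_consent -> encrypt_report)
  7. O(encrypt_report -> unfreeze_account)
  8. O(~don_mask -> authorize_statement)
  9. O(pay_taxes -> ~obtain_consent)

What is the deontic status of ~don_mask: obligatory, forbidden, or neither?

Premises 1 and 4 cover both cases: O(validate_budget -> ~adjourn_session) and O(~validate_budget -> ~adjourn_session). Since validate_budget ∨ ~validate_budget is a tautology, O(~adjourn_session) follows.
Premise 3, O(unfreeze_account -> adjourn_session), contraposes to O(~adjourn_session -> ~unfreeze_account); with O(~adjourn_session) we get O(~unfreeze_account).
Premise 7, O(encrypt_report -> unfreeze_account), contraposes to O(~unfreeze_account -> ~encrypt_report); with O(~unfreeze_account) we get O(~encrypt_report).
Premise 6, O(obtain_consent -> encrypt_report), contraposes to O(~encrypt_report -> ~obtain_consent); with O(~encrypt_report) we get O(~obtain_consent).
Premise 5 is O(authorize_statement -> obtain_consent); contrapositively O(~obtain_consent -> ~authorize_statement). Since O(~obtain_consent) holds, K gives O(~authorize_statement).
The contrapositive of premise 8 (O(~don_mask -> authorize_statement)) is O(~authorize_statement -> don_mask), and O(~authorize_statement) is already established, so O(don_mask).
Premises 2, 9 do not contribute to this derivation.
Thus O(don_mask), which is F(~don_mask): ~don_mask is forbidden.

Forbidden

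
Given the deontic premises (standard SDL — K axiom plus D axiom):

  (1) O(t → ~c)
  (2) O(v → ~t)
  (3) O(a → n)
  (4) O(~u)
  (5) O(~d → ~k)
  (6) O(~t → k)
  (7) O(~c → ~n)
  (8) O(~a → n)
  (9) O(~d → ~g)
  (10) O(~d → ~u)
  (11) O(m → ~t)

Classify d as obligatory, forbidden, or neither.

Premises 8 and 3 are O(~a → n) and O(a → n); every ideal world satisfies ~a or a, so in either case n holds — hence O(n).
The contrapositive of premise 7 (O(~c → ~n)) is O(n → c), and O(n) is already established, so O(c).
Premise 1, O(t → ~c), contraposes to O(c → ~t); with O(c) we get O(~t).
Premise 6 is O(~t → k); since O(~t), deontic closure gives O(k).
Premise 5, O(~d → ~k), contraposes to O(k → d); with O(k) we get O(d).
Premises 2, 4, 9, 10, 11 do not contribute to this derivation.
Hence d is obligatory.

Obligatory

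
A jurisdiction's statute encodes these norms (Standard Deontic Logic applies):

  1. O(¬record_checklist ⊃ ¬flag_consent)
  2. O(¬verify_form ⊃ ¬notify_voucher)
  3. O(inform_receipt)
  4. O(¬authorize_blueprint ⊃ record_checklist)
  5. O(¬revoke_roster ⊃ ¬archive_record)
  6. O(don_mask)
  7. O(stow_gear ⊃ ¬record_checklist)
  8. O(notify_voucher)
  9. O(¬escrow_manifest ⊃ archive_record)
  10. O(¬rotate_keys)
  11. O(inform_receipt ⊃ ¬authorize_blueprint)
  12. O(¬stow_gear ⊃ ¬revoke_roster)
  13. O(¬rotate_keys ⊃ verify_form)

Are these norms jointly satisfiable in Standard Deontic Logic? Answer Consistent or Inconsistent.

Consistent

Premise 2 is O(¬verify_form ⊃ ¬notify_voucher), but O(¬verify_form) is not derivable from the premises, so it does not yield O(¬notify_voucher).
So O(¬notify_voucher) is not derivable, and the apparent clash with O(notify_voucher) does not arise.
A world satisfying every obligation exists (e.g. archive_record=false, authorize_blueprint=false, don_mask=true, escrow_manifest=true, flag_consent=false, inform_receipt=true, notify_voucher=true, record_checklist=true, revoke_roster=false, rotate_keys=false, stow_gear=false, verify_form=true); no atom is both obligatory and forbidden, so the set is consistent.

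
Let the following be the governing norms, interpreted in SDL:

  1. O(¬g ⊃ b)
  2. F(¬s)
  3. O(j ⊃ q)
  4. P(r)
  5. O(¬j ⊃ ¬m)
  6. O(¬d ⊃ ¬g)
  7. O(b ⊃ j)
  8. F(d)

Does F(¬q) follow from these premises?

Yes

F(d) at premise 8 means O(¬d).
From O(¬d) and premise 6, O(¬d ⊃ ¬g), we obtain O(¬g).
From O(¬g) and premise 1, O(¬g ⊃ b), we obtain O(b).
Applying K to premise 7 (O(b ⊃ j)) and O(b) yields O(j).
Applying K to premise 3 (O(j ⊃ q)) and O(j) yields O(q).
Premises 2, 4, 5 do not contribute to this derivation.
So O(q) holds, i.e. F(¬q). The claim follows.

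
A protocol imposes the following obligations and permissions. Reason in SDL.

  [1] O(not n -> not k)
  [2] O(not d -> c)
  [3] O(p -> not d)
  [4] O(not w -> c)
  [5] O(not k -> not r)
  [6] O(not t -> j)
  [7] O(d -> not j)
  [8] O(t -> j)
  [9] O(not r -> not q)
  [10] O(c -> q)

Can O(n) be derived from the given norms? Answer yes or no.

By case analysis on t: premise 8 gives O(t -> j) and premise 6 gives O(not t -> j), so O(j) either way.
Premise 7, O(d -> not j), contraposes to O(j -> not d); with O(j) we get O(not d).
From O(not d) and premise 2, O(not d -> c), we obtain O(c).
Applying K to premise 10 (O(c -> q)) and O(c) yields O(q).
Premise 9, O(not r -> not q), contraposes to O(q -> r); with O(q) we get O(r).
Premise 5, O(not k -> not r), contraposes to O(r -> k); with O(r) we get O(k).
Premise 1, O(not n -> not k), contraposes to O(k -> n); with O(k) we get O(n).
Premises 3, 4 do not contribute to this derivation.
So O(n) follows.

Yes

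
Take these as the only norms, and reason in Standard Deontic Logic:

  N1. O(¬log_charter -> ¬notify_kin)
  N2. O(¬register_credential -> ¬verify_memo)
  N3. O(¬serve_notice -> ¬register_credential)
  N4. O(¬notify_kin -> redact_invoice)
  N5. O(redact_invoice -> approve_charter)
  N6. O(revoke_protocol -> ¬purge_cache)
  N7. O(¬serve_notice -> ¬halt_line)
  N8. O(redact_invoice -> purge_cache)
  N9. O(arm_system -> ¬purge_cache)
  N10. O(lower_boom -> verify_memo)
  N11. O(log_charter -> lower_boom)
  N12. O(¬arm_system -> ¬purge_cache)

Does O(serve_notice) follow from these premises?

Premises 12 and 9 are O(¬arm_system -> ¬purge_cache) and O(arm_system -> ¬purge_cache); every ideal world satisfies ¬arm_system or arm_system, so in either case ¬purge_cache holds — hence O(¬purge_cache).
The contrapositive of premise 8 (O(redact_invoice -> purge_cache)) is O(¬purge_cache -> ¬redact_invoice), and O(¬purge_cache) is already established, so O(¬redact_invoice).
Premise 4 is O(¬notify_kin -> redact_invoice); contrapositively O(¬redact_invoice -> notify_kin). Since O(¬redact_invoice) holds, K gives O(notify_kin).
The contrapositive of premise 1 (O(¬log_charter -> ¬notify_kin)) is O(notify_kin -> log_charter), and O(notify_kin) is already established, so O(log_charter).
From O(log_charter) and premise 11, O(log_charter -> lower_boom), we obtain O(lower_boom).
With premise 10, O(lower_boom -> verify_memo), the K-axiom yields O(verify_memo).
Premise 2, O(¬register_credential -> ¬verify_memo), contraposes to O(verify_memo -> register_credential); with O(verify_memo) we get O(register_credential).
The contrapositive of premise 3 (O(¬serve_notice -> ¬register_credential)) is O(register_credential -> serve_notice), and O(register_credential) is already established, so O(serve_notice).
Premises 5, 6, 7 do not contribute to this derivation.
So O(serve_notice) follows.

Yes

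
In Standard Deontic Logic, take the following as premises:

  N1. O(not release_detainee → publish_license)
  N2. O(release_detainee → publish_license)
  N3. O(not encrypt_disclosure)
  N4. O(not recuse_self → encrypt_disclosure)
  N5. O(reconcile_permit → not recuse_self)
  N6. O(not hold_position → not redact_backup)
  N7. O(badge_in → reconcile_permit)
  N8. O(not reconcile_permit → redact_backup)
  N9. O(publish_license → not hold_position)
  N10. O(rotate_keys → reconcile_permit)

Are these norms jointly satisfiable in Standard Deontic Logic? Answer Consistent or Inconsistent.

Inconsistent

Premises 2 and 1 cover both cases: O(release_detainee → publish_license) and O(not release_detainee → publish_license). Since release_detainee ∨ not release_detainee is a tautology, O(publish_license) follows.
From O(publish_license) and premise 9, O(publish_license → not hold_position), we obtain O(not hold_position).
From O(not hold_position) and premise 6, O(not hold_position → not redact_backup), we obtain O(not redact_backup).
Premise 8, O(not reconcile_permit → redact_backup), contraposes to O(not redact_backup → reconcile_permit); with O(not redact_backup) we get O(reconcile_permit).
Premise 5 is O(reconcile_permit → not recuse_self); since O(reconcile_permit), deontic closure gives O(not recuse_self).
From O(not recuse_self) and premise 4, O(not recuse_self → encrypt_disclosure), we obtain O(encrypt_disclosure).
However, premise 3 gives O(not encrypt_disclosure).
We now have both O(encrypt_disclosure) and O(not encrypt_disclosure) — encrypt_disclosure is simultaneously obligatory and forbidden, violating the D-axiom.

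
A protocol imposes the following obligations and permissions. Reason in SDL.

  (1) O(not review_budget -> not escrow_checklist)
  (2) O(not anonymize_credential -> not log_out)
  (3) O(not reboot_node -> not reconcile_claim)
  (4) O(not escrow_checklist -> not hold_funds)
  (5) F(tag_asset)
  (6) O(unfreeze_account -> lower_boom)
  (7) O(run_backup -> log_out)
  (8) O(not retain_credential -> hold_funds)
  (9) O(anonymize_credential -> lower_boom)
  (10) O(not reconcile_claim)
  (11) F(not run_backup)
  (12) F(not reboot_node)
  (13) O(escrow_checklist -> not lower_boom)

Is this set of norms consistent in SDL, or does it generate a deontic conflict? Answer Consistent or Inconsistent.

Premise 3 is O(not reboot_node -> not reconcile_claim); even if O(not reconcile_claim) held, inferring O(not reboot_node) would be affirming the consequent — invalid.
So O(not reboot_node) is not derivable, and the apparent clash with O(reboot_node) does not arise.
A world satisfying every obligation exists (e.g. anonymize_credential=true, escrow_checklist=false, hold_funds=false, log_out=true, lower_boom=true, reboot_node=true, reconcile_claim=false, retain_credential=true, review_budget=false, run_backup=true, tag_asset=false, unfreeze_account=false); no atom is both obligatory and forbidden, so the set is consistent.

Consistent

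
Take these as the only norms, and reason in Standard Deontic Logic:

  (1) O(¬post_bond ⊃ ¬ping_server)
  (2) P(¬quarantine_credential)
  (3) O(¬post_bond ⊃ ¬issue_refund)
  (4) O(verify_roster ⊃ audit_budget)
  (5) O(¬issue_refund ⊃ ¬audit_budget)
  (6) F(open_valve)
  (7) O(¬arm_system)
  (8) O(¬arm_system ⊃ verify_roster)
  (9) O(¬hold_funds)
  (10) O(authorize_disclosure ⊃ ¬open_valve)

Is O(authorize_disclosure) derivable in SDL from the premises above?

No

Premise 10 is O(authorize_disclosure ⊃ ¬open_valve); even if O(¬open_valve) held, inferring O(authorize_disclosure) would be affirming the consequent — invalid.
No other premise forces O(authorize_disclosure). An ideal world satisfying every premise can still have authorize_disclosure false, so O(authorize_disclosure) is not derivable.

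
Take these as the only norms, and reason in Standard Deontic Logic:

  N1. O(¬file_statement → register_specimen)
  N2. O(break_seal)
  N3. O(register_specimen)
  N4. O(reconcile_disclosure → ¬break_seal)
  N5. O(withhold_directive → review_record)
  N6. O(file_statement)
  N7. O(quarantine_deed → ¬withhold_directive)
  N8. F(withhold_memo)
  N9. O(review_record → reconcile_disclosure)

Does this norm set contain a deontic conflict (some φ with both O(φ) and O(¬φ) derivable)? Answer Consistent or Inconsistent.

Premise 1 is O(¬file_statement → register_specimen); even if O(register_specimen) held, inferring O(¬file_statement) would be affirming the consequent — invalid.
So O(¬file_statement) is not derivable, and the apparent clash with O(file_statement) does not arise.
A world satisfying every obligation exists (e.g. break_seal=true, file_statement=true, quarantine_deed=false, reconcile_disclosure=false, register_specimen=true, review_record=false, withhold_directive=false, withhold_memo=false); no atom is both obligatory and forbidden, so the set is consistent.

Consistent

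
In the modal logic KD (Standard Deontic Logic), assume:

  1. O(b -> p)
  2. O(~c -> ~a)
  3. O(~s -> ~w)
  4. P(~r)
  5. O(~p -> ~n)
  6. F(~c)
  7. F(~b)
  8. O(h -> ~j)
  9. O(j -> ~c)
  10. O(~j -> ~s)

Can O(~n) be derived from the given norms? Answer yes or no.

No

Premise 5 is O(~p -> ~n), but O(~p) is not derivable from the premises, so it does not yield O(~n).
No other premise forces O(~n). An ideal world satisfying every premise can still have ~n false, so O(~n) is not derivable.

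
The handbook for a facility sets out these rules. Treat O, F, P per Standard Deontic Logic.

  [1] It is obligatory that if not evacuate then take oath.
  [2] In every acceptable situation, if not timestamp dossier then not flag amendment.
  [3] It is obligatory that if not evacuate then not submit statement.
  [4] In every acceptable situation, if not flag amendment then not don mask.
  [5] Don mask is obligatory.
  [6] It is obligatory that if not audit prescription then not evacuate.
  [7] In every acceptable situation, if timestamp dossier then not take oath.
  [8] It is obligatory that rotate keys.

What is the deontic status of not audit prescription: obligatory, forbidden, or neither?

Forbidden

Premise 5 states O(don_mask) outright.
The contrapositive of premise 4 (O(¬flag_amendment → ¬don_mask)) is O(don_mask → flag_amendment), and O(don_mask) is already established, so O(flag_amendment).
Premise 2 is O(¬timestamp_dossier → ¬flag_amendment); contrapositively O(flag_amendment → timestamp_dossier). Since O(flag_amendment) holds, K gives O(timestamp_dossier).
From O(timestamp_dossier) and premise 7, O(timestamp_dossier → ¬take_oath), we obtain O(¬take_oath).
Premise 1 is O(¬evacuate → take_oath); contrapositively O(¬take_oath → evacuate). Since O(¬take_oath) holds, K gives O(evacuate).
Premise 6, O(¬audit_prescription → ¬evacuate), contraposes to O(evacuate → audit_prescription); with O(evacuate) we get O(audit_prescription).
Premises 3, 8 do not contribute to this derivation.
Thus O(audit_prescription), which is F(¬audit_prescription): ¬audit_prescription is forbidden.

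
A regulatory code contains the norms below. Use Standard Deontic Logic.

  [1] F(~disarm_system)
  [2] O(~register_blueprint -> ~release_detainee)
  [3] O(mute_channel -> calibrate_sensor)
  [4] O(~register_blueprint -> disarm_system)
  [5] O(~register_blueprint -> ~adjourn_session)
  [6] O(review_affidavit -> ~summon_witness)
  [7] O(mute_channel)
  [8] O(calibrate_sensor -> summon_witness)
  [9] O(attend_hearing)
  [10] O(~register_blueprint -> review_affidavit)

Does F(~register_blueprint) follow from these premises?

Yes

From premise 7 we have O(mute_channel).
With premise 3, O(mute_channel -> calibrate_sensor), the K-axiom yields O(calibrate_sensor).
From O(calibrate_sensor) and premise 8, O(calibrate_sensor -> summon_witness), we obtain O(summon_witness).
Premise 6 is O(review_affidavit -> ~summon_witness); contrapositively O(summon_witness -> ~review_affidavit). Since O(summon_witness) holds, K gives O(~review_affidavit).
The contrapositive of premise 10 (O(~register_blueprint -> review_affidavit)) is O(~review_affidavit -> register_blueprint), and O(~review_affidavit) is already established, so O(register_blueprint).
Premises 1, 2, 4, 5, 9 do not contribute to this derivation.
So O(register_blueprint) holds, i.e. F(~register_blueprint). The claim follows.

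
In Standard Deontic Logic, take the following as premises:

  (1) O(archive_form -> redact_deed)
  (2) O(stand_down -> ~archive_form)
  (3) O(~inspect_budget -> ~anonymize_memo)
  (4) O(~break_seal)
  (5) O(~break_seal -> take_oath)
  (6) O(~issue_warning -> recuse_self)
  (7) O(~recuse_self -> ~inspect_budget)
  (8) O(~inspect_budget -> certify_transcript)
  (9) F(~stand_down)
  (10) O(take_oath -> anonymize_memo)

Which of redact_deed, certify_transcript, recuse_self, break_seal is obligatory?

recuse_self

Premise 4 gives O(~break_seal).
Premise 5 is O(~break_seal -> take_oath); since O(~break_seal), deontic closure gives O(take_oath).
From O(take_oath) and premise 10, O(take_oath -> anonymize_memo), we obtain O(anonymize_memo).
Premise 3, O(~inspect_budget -> ~anonymize_memo), contraposes to O(anonymize_memo -> inspect_budget); with O(anonymize_memo) we get O(inspect_budget).
Premise 7, O(~recuse_self -> ~inspect_budget), contraposes to O(inspect_budget -> recuse_self); with O(inspect_budget) we get O(recuse_self).
So O(recuse_self) holds — recuse_self is obligatory. None of the other listed options is made obligatory by any chain of premises.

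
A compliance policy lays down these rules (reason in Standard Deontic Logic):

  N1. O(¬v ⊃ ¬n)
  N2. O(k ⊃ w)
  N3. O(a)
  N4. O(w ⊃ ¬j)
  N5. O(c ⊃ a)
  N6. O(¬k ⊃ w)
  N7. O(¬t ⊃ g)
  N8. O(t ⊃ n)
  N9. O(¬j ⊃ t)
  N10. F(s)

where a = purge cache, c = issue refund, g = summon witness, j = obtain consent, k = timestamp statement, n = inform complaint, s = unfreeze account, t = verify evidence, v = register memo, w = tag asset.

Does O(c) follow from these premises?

Premise 5 is O(c ⊃ a); even if O(a) held, inferring O(c) would be affirming the consequent — invalid.
No other premise forces O(c). An ideal world satisfying every premise can still have c false, so O(c) is not derivable.

No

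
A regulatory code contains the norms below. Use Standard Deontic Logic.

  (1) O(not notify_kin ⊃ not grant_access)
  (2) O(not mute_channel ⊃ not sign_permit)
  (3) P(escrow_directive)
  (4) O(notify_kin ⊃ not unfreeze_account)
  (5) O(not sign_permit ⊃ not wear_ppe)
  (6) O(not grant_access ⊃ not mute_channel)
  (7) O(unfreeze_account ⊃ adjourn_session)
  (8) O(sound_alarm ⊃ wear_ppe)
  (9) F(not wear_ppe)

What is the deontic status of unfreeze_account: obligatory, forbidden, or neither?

Forbidden

F(not wear_ppe) at premise 9 means O(wear_ppe).
Premise 5, O(not sign_permit ⊃ not wear_ppe), contraposes to O(wear_ppe ⊃ sign_permit); with O(wear_ppe) we get O(sign_permit).
Premise 2 is O(not mute_channel ⊃ not sign_permit); contrapositively O(sign_permit ⊃ mute_channel). Since O(sign_permit) holds, K gives O(mute_channel).
Premise 6, O(not grant_access ⊃ not mute_channel), contraposes to O(mute_channel ⊃ grant_access); with O(mute_channel) we get O(grant_access).
The contrapositive of premise 1 (O(not notify_kin ⊃ not grant_access)) is O(grant_access ⊃ notify_kin), and O(grant_access) is already established, so O(notify_kin).
Premise 4 is O(notify_kin ⊃ not unfreeze_account); since O(notify_kin), deontic closure gives O(not unfreeze_account).
Premises 3, 7, 8 do not contribute to this derivation.
Thus O(not unfreeze_account), which is F(unfreeze_account): unfreeze_account is forbidden.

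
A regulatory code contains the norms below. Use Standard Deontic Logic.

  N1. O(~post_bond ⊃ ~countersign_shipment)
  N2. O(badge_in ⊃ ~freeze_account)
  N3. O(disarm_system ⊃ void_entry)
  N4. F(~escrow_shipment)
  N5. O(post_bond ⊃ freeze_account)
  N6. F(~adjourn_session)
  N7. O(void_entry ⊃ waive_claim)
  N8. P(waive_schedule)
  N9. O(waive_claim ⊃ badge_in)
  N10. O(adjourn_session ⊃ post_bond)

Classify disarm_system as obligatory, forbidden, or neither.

Forbidden

Premise 6 is F(~adjourn_session), i.e. O(adjourn_session).
Applying K to premise 10 (O(adjourn_session ⊃ post_bond)) and O(adjourn_session) yields O(post_bond).
With premise 5, O(post_bond ⊃ freeze_account), the K-axiom yields O(freeze_account).
Premise 2, O(badge_in ⊃ ~freeze_account), contraposes to O(freeze_account ⊃ ~badge_in); with O(freeze_account) we get O(~badge_in).
Premise 9, O(waive_claim ⊃ badge_in), contraposes to O(~badge_in ⊃ ~waive_claim); with O(~badge_in) we get O(~waive_claim).
Premise 7 is O(void_entry ⊃ waive_claim); contrapositively O(~waive_claim ⊃ ~void_entry). Since O(~waive_claim) holds, K gives O(~void_entry).
Premise 3 is O(disarm_system ⊃ void_entry); contrapositively O(~void_entry ⊃ ~disarm_system). Since O(~void_entry) holds, K gives O(~disarm_system).
Premises 1, 4, 8 do not contribute to this derivation.
Thus O(~disarm_system), which is F(disarm_system): disarm_system is forbidden.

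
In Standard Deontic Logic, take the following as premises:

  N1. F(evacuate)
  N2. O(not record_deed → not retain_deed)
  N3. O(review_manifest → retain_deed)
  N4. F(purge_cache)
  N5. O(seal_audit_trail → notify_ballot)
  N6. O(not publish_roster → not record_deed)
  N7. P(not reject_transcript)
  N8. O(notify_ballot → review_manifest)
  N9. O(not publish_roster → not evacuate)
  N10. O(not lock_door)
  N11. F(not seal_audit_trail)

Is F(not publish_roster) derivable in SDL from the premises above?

Yes

F(not seal_audit_trail) at premise 11 means O(seal_audit_trail).
Applying K to premise 5 (O(seal_audit_trail → notify_ballot)) and O(seal_audit_trail) yields O(notify_ballot).
Applying K to premise 8 (O(notify_ballot → review_manifest)) and O(notify_ballot) yields O(review_manifest).
From O(review_manifest) and premise 3, O(review_manifest → retain_deed), we obtain O(retain_deed).
Premise 2, O(not record_deed → not retain_deed), contraposes to O(retain_deed → record_deed); with O(retain_deed) we get O(record_deed).
Premise 6, O(not publish_roster → not record_deed), contraposes to O(record_deed → publish_roster); with O(record_deed) we get O(publish_roster).
Premises 1, 4, 7, 9, 10 do not contribute to this derivation.
So O(publish_roster) holds, i.e. F(not publish_roster). The claim follows.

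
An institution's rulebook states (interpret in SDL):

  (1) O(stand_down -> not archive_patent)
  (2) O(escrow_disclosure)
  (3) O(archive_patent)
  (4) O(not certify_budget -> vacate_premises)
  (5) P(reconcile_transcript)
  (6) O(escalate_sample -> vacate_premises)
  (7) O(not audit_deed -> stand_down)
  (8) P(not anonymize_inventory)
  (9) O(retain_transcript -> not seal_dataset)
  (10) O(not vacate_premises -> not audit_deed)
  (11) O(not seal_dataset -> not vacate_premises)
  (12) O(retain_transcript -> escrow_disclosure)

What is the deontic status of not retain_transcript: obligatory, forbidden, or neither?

Obligatory

From premise 3 we have O(archive_patent).
Premise 1 is O(stand_down -> not archive_patent); contrapositively O(archive_patent -> not stand_down). Since O(archive_patent) holds, K gives O(not stand_down).
Premise 7, O(not audit_deed -> stand_down), contraposes to O(not stand_down -> audit_deed); with O(not stand_down) we get O(audit_deed).
The contrapositive of premise 10 (O(not vacate_premises -> not audit_deed)) is O(audit_deed -> vacate_premises), and O(audit_deed) is already established, so O(vacate_premises).
The contrapositive of premise 11 (O(not seal_dataset -> not vacate_premises)) is O(vacate_premises -> seal_dataset), and O(vacate_premises) is already established, so O(seal_dataset).
Premise 9 is O(retain_transcript -> not seal_dataset); contrapositively O(seal_dataset -> not retain_transcript). Since O(seal_dataset) holds, K gives O(not retain_transcript).
Premises 2, 4, 5, 6, 8, 12 do not contribute to this derivation.
Hence not retain_transcript is obligatory.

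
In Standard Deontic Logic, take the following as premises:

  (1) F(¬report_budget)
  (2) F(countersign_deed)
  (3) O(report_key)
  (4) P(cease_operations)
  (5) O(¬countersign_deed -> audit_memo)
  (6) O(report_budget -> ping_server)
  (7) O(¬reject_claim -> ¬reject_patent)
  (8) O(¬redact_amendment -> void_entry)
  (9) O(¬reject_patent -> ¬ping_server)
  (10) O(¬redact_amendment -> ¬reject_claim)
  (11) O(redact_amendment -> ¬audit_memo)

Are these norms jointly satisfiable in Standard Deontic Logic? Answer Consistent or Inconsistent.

Inconsistent

F(¬report_budget) at premise 1 means O(report_budget).
Premise 6 is O(report_budget -> ping_server); since O(report_budget), deontic closure gives O(ping_server).
The contrapositive of premise 9 (O(¬reject_patent -> ¬ping_server)) is O(ping_server -> reject_patent), and O(ping_server) is already established, so O(reject_patent).
The contrapositive of premise 7 (O(¬reject_claim -> ¬reject_patent)) is O(reject_patent -> reject_claim), and O(reject_patent) is already established, so O(reject_claim).
Premise 10, O(¬redact_amendment -> ¬reject_claim), contraposes to O(reject_claim -> redact_amendment); with O(reject_claim) we get O(redact_amendment).
With premise 11, O(redact_amendment -> ¬audit_memo), the K-axiom yields O(¬audit_memo).
Premise 5 is O(¬countersign_deed -> audit_memo); contrapositively O(¬audit_memo -> countersign_deed). Since O(¬audit_memo) holds, K gives O(countersign_deed).
However, F(countersign_deed) at premise 2 amounts to O(¬countersign_deed).
We now have both O(countersign_deed) and O(¬countersign_deed) — countersign_deed is simultaneously obligatory and forbidden, violating the D-axiom.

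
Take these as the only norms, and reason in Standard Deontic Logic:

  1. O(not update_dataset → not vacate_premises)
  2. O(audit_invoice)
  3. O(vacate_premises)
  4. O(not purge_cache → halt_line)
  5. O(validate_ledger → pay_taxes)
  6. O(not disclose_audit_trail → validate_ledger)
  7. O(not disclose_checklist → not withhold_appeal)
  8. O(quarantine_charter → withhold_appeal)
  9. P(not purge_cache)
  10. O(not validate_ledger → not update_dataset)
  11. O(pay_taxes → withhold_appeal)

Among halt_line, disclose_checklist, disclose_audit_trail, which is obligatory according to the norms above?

disclose_checklist

Premise 3 states O(vacate_premises) outright.
The contrapositive of premise 1 (O(not update_dataset → not vacate_premises)) is O(vacate_premises → update_dataset), and O(vacate_premises) is already established, so O(update_dataset).
Premise 10, O(not validate_ledger → not update_dataset), contraposes to O(update_dataset → validate_ledger); with O(update_dataset) we get O(validate_ledger).
From O(validate_ledger) and premise 5, O(validate_ledger → pay_taxes), we obtain O(pay_taxes).
From O(pay_taxes) and premise 11, O(pay_taxes → withhold_appeal), we obtain O(withhold_appeal).
Premise 7, O(not disclose_checklist → not withhold_appeal), contraposes to O(withhold_appeal → disclose_checklist); with O(withhold_appeal) we get O(disclose_checklist).
So O(disclose_checklist) holds — disclose_checklist is obligatory. None of the other listed options is made obligatory by any chain of premises.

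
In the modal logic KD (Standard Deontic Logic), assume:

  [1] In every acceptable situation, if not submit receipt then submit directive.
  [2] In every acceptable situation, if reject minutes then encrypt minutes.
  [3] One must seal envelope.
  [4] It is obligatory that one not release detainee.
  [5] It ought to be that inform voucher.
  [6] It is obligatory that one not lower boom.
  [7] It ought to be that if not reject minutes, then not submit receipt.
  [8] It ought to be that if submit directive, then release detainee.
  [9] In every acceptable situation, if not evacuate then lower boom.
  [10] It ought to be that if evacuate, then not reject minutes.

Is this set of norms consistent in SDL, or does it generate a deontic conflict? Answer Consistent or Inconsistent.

From premise 6 we have O(¬lower_boom).
The contrapositive of premise 9 (O(¬evacuate → lower_boom)) is O(¬lower_boom → evacuate), and O(¬lower_boom) is already established, so O(evacuate).
With premise 10, O(evacuate → ¬reject_minutes), the K-axiom yields O(¬reject_minutes).
Premise 7 is O(¬reject_minutes → ¬submit_receipt); since O(¬reject_minutes), deontic closure gives O(¬submit_receipt).
Applying K to premise 1 (O(¬submit_receipt → submit_directive)) and O(¬submit_receipt) yields O(submit_directive).
From O(submit_directive) and premise 8, O(submit_directive → release_detainee), we obtain O(release_detainee).
However, premise 4 gives O(¬release_detainee).
We now have both O(release_detainee) and O(¬release_detainee) — release_detainee is simultaneously obligatory and forbidden, violating the D-axiom.

Inconsistent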